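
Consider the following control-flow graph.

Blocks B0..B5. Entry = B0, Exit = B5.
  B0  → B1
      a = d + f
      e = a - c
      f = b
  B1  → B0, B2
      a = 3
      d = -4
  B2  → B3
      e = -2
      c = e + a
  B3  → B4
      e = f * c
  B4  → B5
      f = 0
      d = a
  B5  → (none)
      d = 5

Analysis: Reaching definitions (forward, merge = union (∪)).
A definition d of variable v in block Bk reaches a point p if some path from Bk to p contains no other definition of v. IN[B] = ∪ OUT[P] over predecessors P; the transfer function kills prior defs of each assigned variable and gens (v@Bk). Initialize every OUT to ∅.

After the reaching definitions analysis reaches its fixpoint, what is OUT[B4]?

Answer: {a@B1, c@B2, d@B4, e@B3, f@B4}

Derivation:
Converged values:
  B0:  IN={a@B1, d@B1, e@B0, f@B0}  OUT={a@B0, d@B1, e@B0, f@B0}
  B1:  IN={a@B0, d@B1, e@B0, f@B0}  OUT={a@B1, d@B1, e@B0, f@B0}
  B2:  IN={a@B1, d@B1, e@B0, f@B0}  OUT={a@B1, c@B2, d@B1, e@B2, f@B0}
  B3:  IN={a@B1, c@B2, d@B1, e@B2, f@B0}  OUT={a@B1, c@B2, d@B1, e@B3, f@B0}
  B4:  IN={a@B1, c@B2, d@B1, e@B3, f@B0}  OUT={a@B1, c@B2, d@B4, e@B3, f@B4}
  B5:  IN={a@B1, c@B2, d@B4, e@B3, f@B4}  OUT={a@B1, c@B2, d@B5, e@B3, f@B4}

Merge at B4: IN[B4] = OUT[B3] = {a@B1, c@B2, d@B1, e@B3, f@B0}
Applying B4's transfer function to that IN value gives OUT[B4] (row B4 above).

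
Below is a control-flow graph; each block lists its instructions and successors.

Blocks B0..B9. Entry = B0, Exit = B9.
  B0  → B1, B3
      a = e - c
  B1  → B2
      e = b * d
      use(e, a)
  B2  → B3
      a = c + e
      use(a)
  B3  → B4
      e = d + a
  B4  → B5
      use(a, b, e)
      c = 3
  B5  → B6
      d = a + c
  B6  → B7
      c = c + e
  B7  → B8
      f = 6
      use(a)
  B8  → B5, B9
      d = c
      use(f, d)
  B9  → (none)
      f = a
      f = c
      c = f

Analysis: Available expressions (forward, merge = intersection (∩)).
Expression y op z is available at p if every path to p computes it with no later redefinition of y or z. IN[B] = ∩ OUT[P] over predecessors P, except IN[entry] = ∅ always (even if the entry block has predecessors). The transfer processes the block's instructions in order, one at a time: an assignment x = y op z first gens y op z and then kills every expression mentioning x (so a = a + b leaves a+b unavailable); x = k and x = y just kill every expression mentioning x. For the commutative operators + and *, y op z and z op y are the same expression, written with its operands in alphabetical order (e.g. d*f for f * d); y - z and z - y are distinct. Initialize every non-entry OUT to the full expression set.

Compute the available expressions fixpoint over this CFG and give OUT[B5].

Fixpoint table:
  B0:  IN={}  OUT={e-c}
  B1:  IN={e-c}  OUT={b*d}
  B2:  IN={b*d}  OUT={b*d, c+e}
  B3:  IN={}  OUT={a+d}
  B4:  IN={a+d}  OUT={a+d}
  B5:  IN={}  OUT={a+c}
  B6:  IN={a+c}  OUT={}
  B7:  IN={}  OUT={}
  B8:  IN={}  OUT={}
  B9:  IN={}  OUT={}

Merge at B5: IN[B5] = OUT[B4] ∩ OUT[B8] = {}
Applying B5's transfer function to that IN value gives OUT[B5] (row B5 above).

Answer: {a+c}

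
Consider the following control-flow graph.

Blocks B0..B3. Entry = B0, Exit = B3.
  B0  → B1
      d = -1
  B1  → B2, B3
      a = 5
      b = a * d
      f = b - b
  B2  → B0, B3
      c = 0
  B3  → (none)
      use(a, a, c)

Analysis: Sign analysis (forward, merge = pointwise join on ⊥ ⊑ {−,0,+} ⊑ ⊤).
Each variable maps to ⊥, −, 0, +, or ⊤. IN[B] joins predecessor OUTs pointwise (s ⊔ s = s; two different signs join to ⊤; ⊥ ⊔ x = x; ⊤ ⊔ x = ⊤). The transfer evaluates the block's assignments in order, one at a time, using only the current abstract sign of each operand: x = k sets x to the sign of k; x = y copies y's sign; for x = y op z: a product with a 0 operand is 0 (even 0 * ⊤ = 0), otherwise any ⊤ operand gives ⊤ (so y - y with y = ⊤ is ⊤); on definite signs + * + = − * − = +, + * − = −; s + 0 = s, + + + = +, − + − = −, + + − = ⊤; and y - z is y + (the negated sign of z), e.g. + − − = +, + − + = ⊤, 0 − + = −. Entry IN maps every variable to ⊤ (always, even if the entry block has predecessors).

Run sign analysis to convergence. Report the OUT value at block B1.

Per-block solution:
  B0:  IN=(all ⊤)  OUT={d:-; rest ⊤}
  B1:  IN={d:-; rest ⊤}  OUT={a:+, b:-, d:-; rest ⊤}
  B2:  IN={a:+, b:-, d:-; rest ⊤}  OUT={a:+, b:-, c:0, d:-; rest ⊤}
  B3:  IN={a:+, b:-, d:-; rest ⊤}  OUT={a:+, b:-, d:-; rest ⊤}

Merge at B1: IN[B1] = OUT[B0] = {a: ⊤, b: ⊤, c: ⊤, d: -, e: ⊤, f: ⊤}
Applying B1's transfer function to that IN value gives OUT[B1] (row B1 above).

Answer: {a: +, b: -, c: ⊤, d: -, e: ⊤, f: ⊤}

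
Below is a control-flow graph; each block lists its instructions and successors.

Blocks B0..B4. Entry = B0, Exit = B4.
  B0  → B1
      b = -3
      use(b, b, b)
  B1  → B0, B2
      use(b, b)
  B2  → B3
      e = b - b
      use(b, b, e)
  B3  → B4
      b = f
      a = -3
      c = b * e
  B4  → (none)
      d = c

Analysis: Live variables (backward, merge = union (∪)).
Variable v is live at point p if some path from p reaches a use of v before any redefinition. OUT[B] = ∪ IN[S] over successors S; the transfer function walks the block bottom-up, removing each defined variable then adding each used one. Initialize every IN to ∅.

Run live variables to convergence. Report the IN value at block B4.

Per-block solution:
  B0:   IN={f}   OUT={b, f}
  B1:   IN={b, f}   OUT={b, f}
  B2:   IN={b, f}   OUT={e, f}
  B3:   IN={e, f}   OUT={c}
  B4:   IN={c}   OUT={}

B4 is the boundary node: OUT[B4] = {}
Applying B4's transfer function to that OUT value gives IN[B4] (row B4 above).

Answer: {c}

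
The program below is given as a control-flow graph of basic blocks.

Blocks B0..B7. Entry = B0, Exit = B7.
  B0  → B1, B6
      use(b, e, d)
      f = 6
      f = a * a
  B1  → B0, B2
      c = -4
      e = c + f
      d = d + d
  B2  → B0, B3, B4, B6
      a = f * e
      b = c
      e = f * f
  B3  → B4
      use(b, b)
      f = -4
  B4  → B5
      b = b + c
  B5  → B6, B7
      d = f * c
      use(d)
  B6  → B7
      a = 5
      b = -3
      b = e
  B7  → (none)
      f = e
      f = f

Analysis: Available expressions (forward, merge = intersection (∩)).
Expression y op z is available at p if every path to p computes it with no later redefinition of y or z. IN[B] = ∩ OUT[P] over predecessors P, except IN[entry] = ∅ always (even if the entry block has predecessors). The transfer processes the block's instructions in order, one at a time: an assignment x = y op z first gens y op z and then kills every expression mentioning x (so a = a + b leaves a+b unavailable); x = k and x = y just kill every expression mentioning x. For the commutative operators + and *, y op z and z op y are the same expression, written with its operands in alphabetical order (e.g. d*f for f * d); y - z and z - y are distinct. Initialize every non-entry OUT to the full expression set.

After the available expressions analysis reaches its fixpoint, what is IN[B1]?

Answer: {a*a}

Trace:
Converged values:
  B0: | IN={} | OUT={a*a}
  B1: | IN={a*a} | OUT={a*a, c+f}
  B2: | IN={a*a, c+f} | OUT={c+f, f*f}
  B3: | IN={c+f, f*f} | OUT={}
  B4: | IN={} | OUT={}
  B5: | IN={} | OUT={c*f}
  B6: | IN={} | OUT={}
  B7: | IN={} | OUT={}

Merge at B1: IN[B1] = OUT[B0] = {a*a}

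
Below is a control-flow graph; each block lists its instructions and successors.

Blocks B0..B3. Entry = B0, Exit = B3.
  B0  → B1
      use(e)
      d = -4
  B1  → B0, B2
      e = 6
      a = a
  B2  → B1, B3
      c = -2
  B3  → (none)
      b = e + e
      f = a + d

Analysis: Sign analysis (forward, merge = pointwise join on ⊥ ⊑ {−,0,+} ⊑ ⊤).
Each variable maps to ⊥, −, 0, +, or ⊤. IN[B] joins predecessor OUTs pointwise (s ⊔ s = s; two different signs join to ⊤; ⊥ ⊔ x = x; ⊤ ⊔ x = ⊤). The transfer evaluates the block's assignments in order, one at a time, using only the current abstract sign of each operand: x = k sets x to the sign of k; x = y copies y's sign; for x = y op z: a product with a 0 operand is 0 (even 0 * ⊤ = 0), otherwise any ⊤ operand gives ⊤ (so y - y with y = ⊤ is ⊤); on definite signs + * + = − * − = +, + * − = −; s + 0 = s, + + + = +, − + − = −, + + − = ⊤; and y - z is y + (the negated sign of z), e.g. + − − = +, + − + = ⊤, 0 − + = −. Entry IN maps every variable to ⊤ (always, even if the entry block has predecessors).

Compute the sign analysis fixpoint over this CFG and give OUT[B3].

Answer: {a: ⊤, b: +, c: -, d: -, e: +, f: ⊤}

Trace:
Per-block solution:
  B0: | IN=(all ⊤) | OUT={d:-; rest ⊤}
  B1: | IN={d:-; rest ⊤} | OUT={d:-, e:+; rest ⊤}
  B2: | IN={d:-, e:+; rest ⊤} | OUT={c:-, d:-, e:+; rest ⊤}
  B3: | IN={c:-, d:-, e:+; rest ⊤} | OUT={b:+, c:-, d:-, e:+; rest ⊤}

Merge at B3: IN[B3] = OUT[B2] = {a: ⊤, b: ⊤, c: -, d: -, e: +, f: ⊤}
Applying B3's transfer function to that IN value gives OUT[B3] (row B3 above).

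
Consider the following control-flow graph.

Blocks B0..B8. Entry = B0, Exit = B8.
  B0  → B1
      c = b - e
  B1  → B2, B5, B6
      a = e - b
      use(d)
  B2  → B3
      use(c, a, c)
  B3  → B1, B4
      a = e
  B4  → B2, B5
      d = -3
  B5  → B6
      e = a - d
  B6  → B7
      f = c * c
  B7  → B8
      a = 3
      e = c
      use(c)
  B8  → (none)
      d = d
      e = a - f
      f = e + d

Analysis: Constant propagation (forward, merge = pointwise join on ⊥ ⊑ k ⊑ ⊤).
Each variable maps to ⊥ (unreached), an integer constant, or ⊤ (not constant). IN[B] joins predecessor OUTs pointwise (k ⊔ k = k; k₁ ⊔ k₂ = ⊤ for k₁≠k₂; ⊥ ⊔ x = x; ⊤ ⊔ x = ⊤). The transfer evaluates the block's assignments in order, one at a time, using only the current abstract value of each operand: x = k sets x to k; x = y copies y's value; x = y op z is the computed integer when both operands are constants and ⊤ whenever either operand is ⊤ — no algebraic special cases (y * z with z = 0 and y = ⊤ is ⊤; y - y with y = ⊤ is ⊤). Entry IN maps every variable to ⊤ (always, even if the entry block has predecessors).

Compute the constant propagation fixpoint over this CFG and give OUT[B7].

Fixpoint table:
  B0:   IN=(all ⊤)   OUT=(all ⊤)
  B1:   IN=(all ⊤)   OUT=(all ⊤)
  B2:   IN=(all ⊤)   OUT=(all ⊤)
  B3:   IN=(all ⊤)   OUT=(all ⊤)
  B4:   IN=(all ⊤)   OUT={d:-3; rest ⊤}
  B5:   IN=(all ⊤)   OUT=(all ⊤)
  B6:   IN=(all ⊤)   OUT=(all ⊤)
  B7:   IN=(all ⊤)   OUT={a:3; rest ⊤}
  B8:   IN={a:3; rest ⊤}   OUT={a:3; rest ⊤}

Merge at B7: IN[B7] = OUT[B6] = {a: ⊤, b: ⊤, c: ⊤, d: ⊤, e: ⊤, f: ⊤}
Applying B7's transfer function to that IN value gives OUT[B7] (row B7 above).

Answer: {a: 3, b: ⊤, c: ⊤, d: ⊤, e: ⊤, f: ⊤}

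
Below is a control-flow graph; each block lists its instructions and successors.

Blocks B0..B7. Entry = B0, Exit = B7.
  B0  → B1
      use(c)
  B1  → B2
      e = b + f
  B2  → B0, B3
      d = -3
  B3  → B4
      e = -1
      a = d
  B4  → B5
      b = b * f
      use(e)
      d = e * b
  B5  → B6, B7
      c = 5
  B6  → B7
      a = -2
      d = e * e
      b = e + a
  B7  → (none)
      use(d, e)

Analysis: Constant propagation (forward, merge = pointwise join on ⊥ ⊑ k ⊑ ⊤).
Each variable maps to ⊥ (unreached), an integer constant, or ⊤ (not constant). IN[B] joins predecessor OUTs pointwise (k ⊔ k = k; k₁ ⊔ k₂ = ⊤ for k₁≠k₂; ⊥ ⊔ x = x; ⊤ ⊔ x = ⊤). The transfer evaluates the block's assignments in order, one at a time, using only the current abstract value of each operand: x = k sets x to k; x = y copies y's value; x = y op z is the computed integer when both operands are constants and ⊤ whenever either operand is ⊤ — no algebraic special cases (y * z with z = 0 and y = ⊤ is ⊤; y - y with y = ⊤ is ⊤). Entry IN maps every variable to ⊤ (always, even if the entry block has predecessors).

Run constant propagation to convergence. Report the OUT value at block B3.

Answer: {a: -3, b: ⊤, c: ⊤, d: -3, e: -1, f: ⊤}

Derivation:
Per-block solution:
  B0:  IN=(all ⊤)  OUT=(all ⊤)
  B1:  IN=(all ⊤)  OUT=(all ⊤)
  B2:  IN=(all ⊤)  OUT={d:-3; rest ⊤}
  B3:  IN={d:-3; rest ⊤}  OUT={a:-3, d:-3, e:-1; rest ⊤}
  B4:  IN={a:-3, d:-3, e:-1; rest ⊤}  OUT={a:-3, e:-1; rest ⊤}
  B5:  IN={a:-3, e:-1; rest ⊤}  OUT={a:-3, c:5, e:-1; rest ⊤}
  B6:  IN={a:-3, c:5, e:-1; rest ⊤}  OUT={a:-2, b:-3, c:5, d:1, e:-1; rest ⊤}
  B7:  IN={c:5, e:-1; rest ⊤}  OUT={c:5, e:-1; rest ⊤}

Merge at B3: IN[B3] = OUT[B2] = {a: ⊤, b: ⊤, c: ⊤, d: -3, e: ⊤, f: ⊤}
Applying B3's transfer function to that IN value gives OUT[B3] (row B3 above).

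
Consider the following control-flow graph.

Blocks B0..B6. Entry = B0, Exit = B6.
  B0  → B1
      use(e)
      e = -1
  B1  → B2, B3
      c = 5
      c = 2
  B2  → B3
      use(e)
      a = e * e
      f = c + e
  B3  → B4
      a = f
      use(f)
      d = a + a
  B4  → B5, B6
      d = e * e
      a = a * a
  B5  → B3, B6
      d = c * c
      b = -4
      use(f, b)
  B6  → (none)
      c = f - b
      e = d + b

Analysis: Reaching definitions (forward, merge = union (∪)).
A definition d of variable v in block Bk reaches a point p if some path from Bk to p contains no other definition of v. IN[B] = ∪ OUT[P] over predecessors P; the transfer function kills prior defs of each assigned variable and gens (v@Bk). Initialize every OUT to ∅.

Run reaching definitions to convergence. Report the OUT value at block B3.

Per-block solution:
  B0:  IN={}  OUT={e@B0}
  B1:  IN={e@B0}  OUT={c@B1, e@B0}
  B2:  IN={c@B1, e@B0}  OUT={a@B2, c@B1, e@B0, f@B2}
  B3:  IN={a@B2, a@B4, b@B5, c@B1, d@B5, e@B0, f@B2}  OUT={a@B3, b@B5, c@B1, d@B3, e@B0, f@B2}
  B4:  IN={a@B3, b@B5, c@B1, d@B3, e@B0, f@B2}  OUT={a@B4, b@B5, c@B1, d@B4, e@B0, f@B2}
  B5:  IN={a@B4, b@B5, c@B1, d@B4, e@B0, f@B2}  OUT={a@B4, b@B5, c@B1, d@B5, e@B0, f@B2}
  B6:  IN={a@B4, b@B5, c@B1, d@B4, d@B5, e@B0, f@B2}  OUT={a@B4, b@B5, c@B6, d@B4, d@B5, e@B6, f@B2}

Merge at B3: IN[B3] = OUT[B1] ⊔ OUT[B2] ⊔ OUT[B5] = {a@B2, a@B4, b@B5, c@B1, d@B5, e@B0, f@B2}
Applying B3's transfer function to that IN value gives OUT[B3] (row B3 above).

Answer: {a@B3, b@B5, c@B1, d@B3, e@B0, f@B2}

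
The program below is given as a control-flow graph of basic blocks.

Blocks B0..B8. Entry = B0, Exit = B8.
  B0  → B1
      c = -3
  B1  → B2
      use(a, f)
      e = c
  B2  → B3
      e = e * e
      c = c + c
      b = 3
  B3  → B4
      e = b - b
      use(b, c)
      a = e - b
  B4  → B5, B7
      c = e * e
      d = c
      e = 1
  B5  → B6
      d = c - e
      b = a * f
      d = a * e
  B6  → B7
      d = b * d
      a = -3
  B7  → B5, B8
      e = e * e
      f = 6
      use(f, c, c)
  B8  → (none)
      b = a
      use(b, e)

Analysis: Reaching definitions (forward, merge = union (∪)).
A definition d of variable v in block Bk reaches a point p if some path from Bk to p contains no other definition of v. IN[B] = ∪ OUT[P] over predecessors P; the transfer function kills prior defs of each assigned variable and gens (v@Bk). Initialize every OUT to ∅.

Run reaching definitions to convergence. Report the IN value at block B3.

Fixpoint table:
  B0:   IN={}   OUT={c@B0}
  B1:   IN={c@B0}   OUT={c@B0, e@B1}
  B2:   IN={c@B0, e@B1}   OUT={b@B2, c@B2, e@B2}
  B3:   IN={b@B2, c@B2, e@B2}   OUT={a@B3, b@B2, c@B2, e@B3}
  B4:   IN={a@B3, b@B2, c@B2, e@B3}   OUT={a@B3, b@B2, c@B4, d@B4, e@B4}
  B5:   IN={a@B3, a@B6, b@B2, b@B5, c@B4, d@B4, d@B6, e@B4, e@B7, f@B7}   OUT={a@B3, a@B6, b@B5, c@B4, d@B5, e@B4, e@B7, f@B7}
  B6:   IN={a@B3, a@B6, b@B5, c@B4, d@B5, e@B4, e@B7, f@B7}   OUT={a@B6, b@B5, c@B4, d@B6, e@B4, e@B7, f@B7}
  B7:   IN={a@B3, a@B6, b@B2, b@B5, c@B4, d@B4, d@B6, e@B4, e@B7, f@B7}   OUT={a@B3, a@B6, b@B2, b@B5, c@B4, d@B4, d@B6, e@B7, f@B7}
  B8:   IN={a@B3, a@B6, b@B2, b@B5, c@B4, d@B4, d@B6, e@B7, f@B7}   OUT={a@B3, a@B6, b@B8, c@B4, d@B4, d@B6, e@B7, f@B7}

Merge at B3: IN[B3] = OUT[B2] = {b@B2, c@B2, e@B2}

Answer: {b@B2, c@B2, e@B2}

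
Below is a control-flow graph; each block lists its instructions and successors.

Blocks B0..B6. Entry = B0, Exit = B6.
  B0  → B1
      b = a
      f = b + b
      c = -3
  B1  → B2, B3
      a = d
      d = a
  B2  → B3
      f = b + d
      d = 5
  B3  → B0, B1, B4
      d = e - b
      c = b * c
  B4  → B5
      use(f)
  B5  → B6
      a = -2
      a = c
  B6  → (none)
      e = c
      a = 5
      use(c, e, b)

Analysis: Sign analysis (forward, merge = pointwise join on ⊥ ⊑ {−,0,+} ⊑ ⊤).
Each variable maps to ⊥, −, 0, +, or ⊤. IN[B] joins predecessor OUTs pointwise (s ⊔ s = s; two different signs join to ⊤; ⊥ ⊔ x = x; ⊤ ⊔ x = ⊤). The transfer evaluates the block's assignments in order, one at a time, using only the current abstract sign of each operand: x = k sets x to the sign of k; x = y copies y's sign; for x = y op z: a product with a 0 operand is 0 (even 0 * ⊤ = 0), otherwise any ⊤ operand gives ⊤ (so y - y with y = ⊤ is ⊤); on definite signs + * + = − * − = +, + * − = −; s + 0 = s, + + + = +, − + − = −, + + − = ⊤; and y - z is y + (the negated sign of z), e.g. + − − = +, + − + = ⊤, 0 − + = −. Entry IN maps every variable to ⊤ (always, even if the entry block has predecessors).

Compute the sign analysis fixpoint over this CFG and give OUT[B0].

Answer: {a: ⊤, b: ⊤, c: -, d: ⊤, e: ⊤, f: ⊤}

Working:
Converged values:
  B0:   IN=(all ⊤)   OUT={c:-; rest ⊤}
  B1:   IN=(all ⊤)   OUT=(all ⊤)
  B2:   IN=(all ⊤)   OUT={d:+; rest ⊤}
  B3:   IN=(all ⊤)   OUT=(all ⊤)
  B4:   IN=(all ⊤)   OUT=(all ⊤)
  B5:   IN=(all ⊤)   OUT=(all ⊤)
  B6:   IN=(all ⊤)   OUT={a:+; rest ⊤}

Merge at B0 (entry node, so the boundary value (all ⊤) is joined with the incoming edge(s)): IN[B0] = (all ⊤) ⊔ OUT[B3] = {a: ⊤, b: ⊤, c: ⊤, d: ⊤, e: ⊤, f: ⊤}
Applying B0's transfer function to that IN value gives OUT[B0] (row B0 above).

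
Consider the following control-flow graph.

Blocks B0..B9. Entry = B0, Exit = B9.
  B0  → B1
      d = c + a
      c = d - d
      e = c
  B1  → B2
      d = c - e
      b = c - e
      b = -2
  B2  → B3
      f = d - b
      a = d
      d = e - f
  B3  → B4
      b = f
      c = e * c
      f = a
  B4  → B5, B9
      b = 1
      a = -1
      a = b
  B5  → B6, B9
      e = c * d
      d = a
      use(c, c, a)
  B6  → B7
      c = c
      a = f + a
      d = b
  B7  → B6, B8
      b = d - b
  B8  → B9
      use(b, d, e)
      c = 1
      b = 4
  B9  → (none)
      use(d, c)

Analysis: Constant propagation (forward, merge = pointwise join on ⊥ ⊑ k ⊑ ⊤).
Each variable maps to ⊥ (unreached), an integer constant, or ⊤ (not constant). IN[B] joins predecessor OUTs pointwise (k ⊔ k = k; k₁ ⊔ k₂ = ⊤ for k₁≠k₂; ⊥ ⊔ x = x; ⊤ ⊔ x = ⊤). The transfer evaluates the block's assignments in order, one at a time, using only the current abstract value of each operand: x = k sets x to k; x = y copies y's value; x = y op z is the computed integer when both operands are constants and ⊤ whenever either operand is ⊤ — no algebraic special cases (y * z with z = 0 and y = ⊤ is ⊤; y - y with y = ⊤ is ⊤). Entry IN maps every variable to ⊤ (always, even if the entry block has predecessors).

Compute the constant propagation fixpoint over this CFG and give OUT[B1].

Converged values:
  B0: | IN=(all ⊤) | OUT=(all ⊤)
  B1: | IN=(all ⊤) | OUT={b:-2; rest ⊤}
  B2: | IN={b:-2; rest ⊤} | OUT={b:-2; rest ⊤}
  B3: | IN={b:-2; rest ⊤} | OUT=(all ⊤)
  B4: | IN=(all ⊤) | OUT={a:1, b:1; rest ⊤}
  B5: | IN={a:1, b:1; rest ⊤} | OUT={a:1, b:1, d:1; rest ⊤}
  B6: | IN=(all ⊤) | OUT=(all ⊤)
  B7: | IN=(all ⊤) | OUT=(all ⊤)
  B8: | IN=(all ⊤) | OUT={b:4, c:1; rest ⊤}
  B9: | IN=(all ⊤) | OUT=(all ⊤)

Merge at B1: IN[B1] = OUT[B0] = {a: ⊤, b: ⊤, c: ⊤, d: ⊤, e: ⊤, f: ⊤}
Applying B1's transfer function to that IN value gives OUT[B1] (row B1 above).

Answer: {a: ⊤, b: -2, c: ⊤, d: ⊤, e: ⊤, f: ⊤}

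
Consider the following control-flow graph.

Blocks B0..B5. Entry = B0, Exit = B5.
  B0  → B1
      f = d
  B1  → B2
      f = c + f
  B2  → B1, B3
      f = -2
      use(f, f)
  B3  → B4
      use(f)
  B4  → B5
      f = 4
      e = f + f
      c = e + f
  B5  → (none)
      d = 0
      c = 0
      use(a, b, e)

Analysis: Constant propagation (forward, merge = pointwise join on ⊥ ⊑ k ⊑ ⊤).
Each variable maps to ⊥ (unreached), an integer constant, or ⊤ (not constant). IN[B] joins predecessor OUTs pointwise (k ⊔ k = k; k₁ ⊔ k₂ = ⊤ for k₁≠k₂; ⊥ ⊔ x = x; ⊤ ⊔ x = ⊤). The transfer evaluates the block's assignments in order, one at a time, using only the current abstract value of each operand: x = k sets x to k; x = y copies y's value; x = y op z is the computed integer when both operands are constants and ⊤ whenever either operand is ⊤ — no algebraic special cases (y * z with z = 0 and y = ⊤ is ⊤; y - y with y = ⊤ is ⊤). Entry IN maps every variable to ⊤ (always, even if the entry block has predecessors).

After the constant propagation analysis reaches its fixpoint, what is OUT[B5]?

Answer: {a: ⊤, b: ⊤, c: 0, d: 0, e: 8, f: 4}

Derivation:
Per-block solution:
  B0:  IN=(all ⊤)  OUT=(all ⊤)
  B1:  IN=(all ⊤)  OUT=(all ⊤)
  B2:  IN=(all ⊤)  OUT={f:-2; rest ⊤}
  B3:  IN={f:-2; rest ⊤}  OUT={f:-2; rest ⊤}
  B4:  IN={f:-2; rest ⊤}  OUT={c:12, e:8, f:4; rest ⊤}
  B5:  IN={c:12, e:8, f:4; rest ⊤}  OUT={c:0, d:0, e:8, f:4; rest ⊤}

Merge at B5: IN[B5] = OUT[B4] = {a: ⊤, b: ⊤, c: 12, d: ⊤, e: 8, f: 4}
Applying B5's transfer function to that IN value gives OUT[B5] (row B5 above).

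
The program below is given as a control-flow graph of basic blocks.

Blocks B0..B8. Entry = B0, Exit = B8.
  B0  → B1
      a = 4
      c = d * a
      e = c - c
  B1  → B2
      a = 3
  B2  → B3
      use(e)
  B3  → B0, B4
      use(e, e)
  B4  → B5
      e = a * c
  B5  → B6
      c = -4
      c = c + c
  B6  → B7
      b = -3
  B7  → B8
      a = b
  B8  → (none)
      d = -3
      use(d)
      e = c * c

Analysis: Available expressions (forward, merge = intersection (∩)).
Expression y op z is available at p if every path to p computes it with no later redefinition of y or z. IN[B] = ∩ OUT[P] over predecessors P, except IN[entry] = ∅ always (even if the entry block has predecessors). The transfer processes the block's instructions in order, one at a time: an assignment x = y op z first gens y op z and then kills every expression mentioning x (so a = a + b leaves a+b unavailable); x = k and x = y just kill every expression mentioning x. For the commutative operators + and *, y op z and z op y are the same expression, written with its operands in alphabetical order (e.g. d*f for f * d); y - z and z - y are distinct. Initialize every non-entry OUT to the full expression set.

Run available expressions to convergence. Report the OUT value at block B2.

Answer: {c-c}

Trace:
Fixpoint table:
  B0:   IN={}   OUT={a*d, c-c}
  B1:   IN={a*d, c-c}   OUT={c-c}
  B2:   IN={c-c}   OUT={c-c}
  B3:   IN={c-c}   OUT={c-c}
  B4:   IN={c-c}   OUT={a*c, c-c}
  B5:   IN={a*c, c-c}   OUT={}
  B6:   IN={}   OUT={}
  B7:   IN={}   OUT={}
  B8:   IN={}   OUT={c*c}

Merge at B2: IN[B2] = OUT[B1] = {c-c}
Applying B2's transfer function to that IN value gives OUT[B2] (row B2 above).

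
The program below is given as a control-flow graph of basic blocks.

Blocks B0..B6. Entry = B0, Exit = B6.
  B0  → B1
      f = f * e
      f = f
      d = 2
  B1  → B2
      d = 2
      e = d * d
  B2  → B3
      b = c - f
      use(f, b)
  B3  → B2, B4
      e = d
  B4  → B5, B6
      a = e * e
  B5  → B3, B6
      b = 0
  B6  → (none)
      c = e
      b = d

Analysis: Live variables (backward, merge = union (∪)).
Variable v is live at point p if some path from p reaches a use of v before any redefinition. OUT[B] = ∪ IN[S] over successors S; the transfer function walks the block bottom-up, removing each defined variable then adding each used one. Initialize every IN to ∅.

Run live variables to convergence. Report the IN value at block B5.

Converged values:
  B0: | IN={c, e, f} | OUT={c, f}
  B1: | IN={c, f} | OUT={c, d, f}
  B2: | IN={c, d, f} | OUT={c, d, f}
  B3: | IN={c, d, f} | OUT={c, d, e, f}
  B4: | IN={c, d, e, f} | OUT={c, d, e, f}
  B5: | IN={c, d, e, f} | OUT={c, d, e, f}
  B6: | IN={d, e} | OUT={}

Merge at B5: OUT[B5] = IN[B3] ⊔ IN[B6] = {c, d, e, f}
Applying B5's transfer function to that OUT value gives IN[B5] (row B5 above).

Answer: {c, d, e, f}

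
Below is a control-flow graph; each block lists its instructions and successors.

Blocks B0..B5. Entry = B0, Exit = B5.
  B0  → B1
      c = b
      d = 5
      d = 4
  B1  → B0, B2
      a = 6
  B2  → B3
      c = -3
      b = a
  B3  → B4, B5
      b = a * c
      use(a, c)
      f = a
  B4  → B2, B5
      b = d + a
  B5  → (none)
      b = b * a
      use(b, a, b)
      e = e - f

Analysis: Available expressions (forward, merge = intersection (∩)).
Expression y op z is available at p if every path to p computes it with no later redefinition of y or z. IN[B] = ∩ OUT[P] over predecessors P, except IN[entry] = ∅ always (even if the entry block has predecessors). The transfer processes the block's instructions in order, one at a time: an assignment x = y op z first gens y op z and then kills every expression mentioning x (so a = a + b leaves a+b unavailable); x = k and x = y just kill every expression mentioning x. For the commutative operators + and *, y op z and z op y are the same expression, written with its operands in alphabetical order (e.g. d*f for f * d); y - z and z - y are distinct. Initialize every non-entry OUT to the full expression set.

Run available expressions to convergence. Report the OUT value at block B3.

Answer: {a*c}

Trace:
Per-block solution:
  B0:  IN={}  OUT={}
  B1:  IN={}  OUT={}
  B2:  IN={}  OUT={}
  B3:  IN={}  OUT={a*c}
  B4:  IN={a*c}  OUT={a*c, a+d}
  B5:  IN={a*c}  OUT={a*c}

Merge at B3: IN[B3] = OUT[B2] = {}
Applying B3's transfer function to that IN value gives OUT[B3] (row B3 above).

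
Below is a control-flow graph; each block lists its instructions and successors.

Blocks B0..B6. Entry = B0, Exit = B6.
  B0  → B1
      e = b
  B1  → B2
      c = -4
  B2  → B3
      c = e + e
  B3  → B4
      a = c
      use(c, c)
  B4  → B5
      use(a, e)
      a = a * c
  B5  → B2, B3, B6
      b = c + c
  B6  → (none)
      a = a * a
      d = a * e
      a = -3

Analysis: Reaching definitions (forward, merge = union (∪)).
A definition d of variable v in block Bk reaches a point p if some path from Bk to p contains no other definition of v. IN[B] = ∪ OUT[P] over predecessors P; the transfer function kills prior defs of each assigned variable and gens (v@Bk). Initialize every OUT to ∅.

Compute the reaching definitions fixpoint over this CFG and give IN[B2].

Per-block solution:
  B0:   IN={}   OUT={e@B0}
  B1:   IN={e@B0}   OUT={c@B1, e@B0}
  B2:   IN={a@B4, b@B5, c@B1, c@B2, e@B0}   OUT={a@B4, b@B5, c@B2, e@B0}
  B3:   IN={a@B4, b@B5, c@B2, e@B0}   OUT={a@B3, b@B5, c@B2, e@B0}
  B4:   IN={a@B3, b@B5, c@B2, e@B0}   OUT={a@B4, b@B5, c@B2, e@B0}
  B5:   IN={a@B4, b@B5, c@B2, e@B0}   OUT={a@B4, b@B5, c@B2, e@B0}
  B6:   IN={a@B4, b@B5, c@B2, e@B0}   OUT={a@B6, b@B5, c@B2, d@B6, e@B0}

Merge at B2: IN[B2] = OUT[B1] ⊔ OUT[B5] = {a@B4, b@B5, c@B1, c@B2, e@B0}

Answer: {a@B4, b@B5, c@B1, c@B2, e@B0}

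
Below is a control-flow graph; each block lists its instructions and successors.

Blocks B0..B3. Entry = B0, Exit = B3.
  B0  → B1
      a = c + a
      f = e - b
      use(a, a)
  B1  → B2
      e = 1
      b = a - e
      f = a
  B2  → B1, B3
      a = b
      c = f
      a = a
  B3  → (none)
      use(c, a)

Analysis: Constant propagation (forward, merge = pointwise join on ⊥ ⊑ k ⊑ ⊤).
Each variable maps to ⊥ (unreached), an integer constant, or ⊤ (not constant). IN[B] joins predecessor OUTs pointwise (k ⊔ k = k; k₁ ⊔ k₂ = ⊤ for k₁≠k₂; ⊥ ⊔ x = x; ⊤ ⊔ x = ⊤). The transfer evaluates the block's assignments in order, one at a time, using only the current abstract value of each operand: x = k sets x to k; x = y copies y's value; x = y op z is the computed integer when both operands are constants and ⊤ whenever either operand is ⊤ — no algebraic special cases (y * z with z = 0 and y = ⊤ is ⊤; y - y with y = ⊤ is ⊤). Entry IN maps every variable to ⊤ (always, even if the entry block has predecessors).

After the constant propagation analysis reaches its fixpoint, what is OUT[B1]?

Per-block solution:
  B0:  IN=(all ⊤)  OUT=(all ⊤)
  B1:  IN=(all ⊤)  OUT={e:1; rest ⊤}
  B2:  IN={e:1; rest ⊤}  OUT={e:1; rest ⊤}
  B3:  IN={e:1; rest ⊤}  OUT={e:1; rest ⊤}

Merge at B1: IN[B1] = OUT[B0] ⊔ OUT[B2] = {a: ⊤, b: ⊤, c: ⊤, d: ⊤, e: ⊤, f: ⊤}
Applying B1's transfer function to that IN value gives OUT[B1] (row B1 above).

Answer: {a: ⊤, b: ⊤, c: ⊤, d: ⊤, e: 1, f: ⊤}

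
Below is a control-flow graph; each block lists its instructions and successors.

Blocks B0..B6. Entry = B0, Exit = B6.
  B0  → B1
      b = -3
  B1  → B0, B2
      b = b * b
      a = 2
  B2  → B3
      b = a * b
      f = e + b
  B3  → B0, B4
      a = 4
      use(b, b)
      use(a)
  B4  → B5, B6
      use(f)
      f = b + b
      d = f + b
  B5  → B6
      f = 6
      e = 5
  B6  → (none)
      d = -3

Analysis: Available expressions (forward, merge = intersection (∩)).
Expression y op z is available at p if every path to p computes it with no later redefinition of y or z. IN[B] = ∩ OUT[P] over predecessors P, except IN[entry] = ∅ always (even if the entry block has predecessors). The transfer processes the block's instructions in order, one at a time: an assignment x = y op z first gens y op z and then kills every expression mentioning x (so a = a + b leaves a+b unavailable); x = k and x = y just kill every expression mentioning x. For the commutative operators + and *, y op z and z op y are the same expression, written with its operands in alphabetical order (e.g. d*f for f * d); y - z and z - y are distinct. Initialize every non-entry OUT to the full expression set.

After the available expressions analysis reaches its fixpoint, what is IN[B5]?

Per-block solution:
  B0:  IN={}  OUT={}
  B1:  IN={}  OUT={}
  B2:  IN={}  OUT={b+e}
  B3:  IN={b+e}  OUT={b+e}
  B4:  IN={b+e}  OUT={b+b, b+e, b+f}
  B5:  IN={b+b, b+e, b+f}  OUT={b+b}
  B6:  IN={b+b}  OUT={b+b}

Merge at B5: IN[B5] = OUT[B4] = {b+b, b+e, b+f}

Answer: {b+b, b+e, b+f}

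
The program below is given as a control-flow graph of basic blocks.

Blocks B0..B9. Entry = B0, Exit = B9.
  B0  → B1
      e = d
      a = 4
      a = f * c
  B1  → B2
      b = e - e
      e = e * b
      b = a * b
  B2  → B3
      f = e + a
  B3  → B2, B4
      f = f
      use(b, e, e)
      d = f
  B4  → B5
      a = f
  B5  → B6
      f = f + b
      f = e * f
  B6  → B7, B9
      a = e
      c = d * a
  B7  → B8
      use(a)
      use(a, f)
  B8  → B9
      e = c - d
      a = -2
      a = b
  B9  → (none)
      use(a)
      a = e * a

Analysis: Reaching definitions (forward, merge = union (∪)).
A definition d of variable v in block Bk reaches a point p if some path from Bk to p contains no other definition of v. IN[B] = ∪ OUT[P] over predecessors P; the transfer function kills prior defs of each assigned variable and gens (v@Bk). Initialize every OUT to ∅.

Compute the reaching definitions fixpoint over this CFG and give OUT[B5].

Answer: {a@B4, b@B1, d@B3, e@B1, f@B5}

Derivation:
Fixpoint table:
  B0:  IN={}  OUT={a@B0, e@B0}
  B1:  IN={a@B0, e@B0}  OUT={a@B0, b@B1, e@B1}
  B2:  IN={a@B0, b@B1, d@B3, e@B1, f@B3}  OUT={a@B0, b@B1, d@B3, e@B1, f@B2}
  B3:  IN={a@B0, b@B1, d@B3, e@B1, f@B2}  OUT={a@B0, b@B1, d@B3, e@B1, f@B3}
  B4:  IN={a@B0, b@B1, d@B3, e@B1, f@B3}  OUT={a@B4, b@B1, d@B3, e@B1, f@B3}
  B5:  IN={a@B4, b@B1, d@B3, e@B1, f@B3}  OUT={a@B4, b@B1, d@B3, e@B1, f@B5}
  B6:  IN={a@B4, b@B1, d@B3, e@B1, f@B5}  OUT={a@B6, b@B1, c@B6, d@B3, e@B1, f@B5}
  B7:  IN={a@B6, b@B1, c@B6, d@B3, e@B1, f@B5}  OUT={a@B6, b@B1, c@B6, d@B3, e@B1, f@B5}
  B8:  IN={a@B6, b@B1, c@B6, d@B3, e@B1, f@B5}  OUT={a@B8, b@B1, c@B6, d@B3, e@B8, f@B5}
  B9:  IN={a@B6, a@B8, b@B1, c@B6, d@B3, e@B1, e@B8, f@B5}  OUT={a@B9, b@B1, c@B6, d@B3, e@B1, e@B8, f@B5}

Merge at B5: IN[B5] = OUT[B4] = {a@B4, b@B1, d@B3, e@B1, f@B3}
Applying B5's transfer function to that IN value gives OUT[B5] (row B5 above).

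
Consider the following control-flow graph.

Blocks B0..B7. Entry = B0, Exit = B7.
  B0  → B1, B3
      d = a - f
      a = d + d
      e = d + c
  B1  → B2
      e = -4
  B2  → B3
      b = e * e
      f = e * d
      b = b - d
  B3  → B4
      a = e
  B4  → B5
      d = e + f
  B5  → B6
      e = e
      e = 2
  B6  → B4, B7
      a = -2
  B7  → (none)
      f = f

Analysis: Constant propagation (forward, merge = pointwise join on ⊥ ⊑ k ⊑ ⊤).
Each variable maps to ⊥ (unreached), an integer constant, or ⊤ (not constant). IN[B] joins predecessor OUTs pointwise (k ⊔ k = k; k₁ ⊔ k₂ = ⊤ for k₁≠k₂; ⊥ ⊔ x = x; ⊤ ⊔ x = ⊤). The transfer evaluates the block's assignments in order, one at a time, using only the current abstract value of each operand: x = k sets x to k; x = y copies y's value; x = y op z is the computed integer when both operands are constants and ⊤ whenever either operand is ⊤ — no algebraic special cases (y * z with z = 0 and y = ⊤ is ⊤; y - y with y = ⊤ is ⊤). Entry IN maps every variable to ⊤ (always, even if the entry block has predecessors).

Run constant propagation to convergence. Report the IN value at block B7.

Answer: {a: -2, b: ⊤, c: ⊤, d: ⊤, e: 2, f: ⊤}

Working:
Fixpoint table:
  B0:  IN=(all ⊤)  OUT=(all ⊤)
  B1:  IN=(all ⊤)  OUT={e:-4; rest ⊤}
  B2:  IN={e:-4; rest ⊤}  OUT={e:-4; rest ⊤}
  B3:  IN=(all ⊤)  OUT=(all ⊤)
  B4:  IN=(all ⊤)  OUT=(all ⊤)
  B5:  IN=(all ⊤)  OUT={e:2; rest ⊤}
  B6:  IN={e:2; rest ⊤}  OUT={a:-2, e:2; rest ⊤}
  B7:  IN={a:-2, e:2; rest ⊤}  OUT={a:-2, e:2; rest ⊤}

Merge at B7: IN[B7] = OUT[B6] = {a: -2, b: ⊤, c: ⊤, d: ⊤, e: 2, f: ⊤}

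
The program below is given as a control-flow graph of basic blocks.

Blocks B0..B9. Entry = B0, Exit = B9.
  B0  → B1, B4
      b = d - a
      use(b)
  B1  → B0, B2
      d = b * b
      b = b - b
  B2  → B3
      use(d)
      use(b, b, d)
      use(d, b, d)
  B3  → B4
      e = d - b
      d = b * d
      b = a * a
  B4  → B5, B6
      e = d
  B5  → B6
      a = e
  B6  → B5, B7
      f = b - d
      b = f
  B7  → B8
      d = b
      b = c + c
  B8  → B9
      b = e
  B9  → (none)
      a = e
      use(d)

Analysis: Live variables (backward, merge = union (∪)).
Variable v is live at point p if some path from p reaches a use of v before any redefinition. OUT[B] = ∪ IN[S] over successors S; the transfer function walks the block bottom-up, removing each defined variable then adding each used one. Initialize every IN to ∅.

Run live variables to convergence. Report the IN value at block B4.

Answer: {b, c, d}

Trace:
Converged values:
  B0: | IN={a, c, d} | OUT={a, b, c, d}
  B1: | IN={a, b, c} | OUT={a, b, c, d}
  B2: | IN={a, b, c, d} | OUT={a, b, c, d}
  B3: | IN={a, b, c, d} | OUT={b, c, d}
  B4: | IN={b, c, d} | OUT={b, c, d, e}
  B5: | IN={b, c, d, e} | OUT={b, c, d, e}
  B6: | IN={b, c, d, e} | OUT={b, c, d, e}
  B7: | IN={b, c, e} | OUT={d, e}
  B8: | IN={d, e} | OUT={d, e}
  B9: | IN={d, e} | OUT={}

Merge at B4: OUT[B4] = IN[B5] ⊔ IN[B6] = {b, c, d, e}
Applying B4's transfer function to that OUT value gives IN[B4] (row B4 above).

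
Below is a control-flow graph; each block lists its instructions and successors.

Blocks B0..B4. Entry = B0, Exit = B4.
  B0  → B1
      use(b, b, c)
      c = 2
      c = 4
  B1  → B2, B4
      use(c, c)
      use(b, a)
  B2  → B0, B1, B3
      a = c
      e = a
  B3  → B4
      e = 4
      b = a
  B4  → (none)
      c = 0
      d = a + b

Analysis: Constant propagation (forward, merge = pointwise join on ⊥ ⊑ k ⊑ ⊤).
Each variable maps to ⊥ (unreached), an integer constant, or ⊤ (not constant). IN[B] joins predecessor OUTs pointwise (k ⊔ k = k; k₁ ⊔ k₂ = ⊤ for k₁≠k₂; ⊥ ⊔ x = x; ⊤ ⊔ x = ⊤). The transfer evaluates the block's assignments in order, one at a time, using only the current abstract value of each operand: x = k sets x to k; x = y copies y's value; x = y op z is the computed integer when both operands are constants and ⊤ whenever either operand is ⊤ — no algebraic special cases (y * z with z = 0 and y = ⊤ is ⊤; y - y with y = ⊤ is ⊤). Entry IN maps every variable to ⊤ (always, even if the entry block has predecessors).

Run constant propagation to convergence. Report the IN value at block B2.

Converged values:
  B0: | IN=(all ⊤) | OUT={c:4; rest ⊤}
  B1: | IN={c:4; rest ⊤} | OUT={c:4; rest ⊤}
  B2: | IN={c:4; rest ⊤} | OUT={a:4, c:4, e:4; rest ⊤}
  B3: | IN={a:4, c:4, e:4; rest ⊤} | OUT={a:4, b:4, c:4, e:4; rest ⊤}
  B4: | IN={c:4; rest ⊤} | OUT={c:0; rest ⊤}

Merge at B2: IN[B2] = OUT[B1] = {a: ⊤, b: ⊤, c: 4, d: ⊤, e: ⊤, f: ⊤}

Answer: {a: ⊤, b: ⊤, c: 4, d: ⊤, e: ⊤, f: ⊤}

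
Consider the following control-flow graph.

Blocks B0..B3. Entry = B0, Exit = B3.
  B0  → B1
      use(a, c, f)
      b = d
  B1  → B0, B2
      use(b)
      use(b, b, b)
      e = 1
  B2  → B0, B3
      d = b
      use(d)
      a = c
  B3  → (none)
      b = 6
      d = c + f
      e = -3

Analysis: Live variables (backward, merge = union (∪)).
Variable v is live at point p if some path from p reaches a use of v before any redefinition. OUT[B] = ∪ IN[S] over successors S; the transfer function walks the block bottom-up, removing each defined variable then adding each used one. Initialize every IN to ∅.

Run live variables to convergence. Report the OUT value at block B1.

Converged values:
  B0: | IN={a, c, d, f} | OUT={a, b, c, d, f}
  B1: | IN={a, b, c, d, f} | OUT={a, b, c, d, f}
  B2: | IN={b, c, f} | OUT={a, c, d, f}
  B3: | IN={c, f} | OUT={}

Merge at B1: OUT[B1] = IN[B0] ⊔ IN[B2] = {a, b, c, d, f}

Answer: {a, b, c, d, f}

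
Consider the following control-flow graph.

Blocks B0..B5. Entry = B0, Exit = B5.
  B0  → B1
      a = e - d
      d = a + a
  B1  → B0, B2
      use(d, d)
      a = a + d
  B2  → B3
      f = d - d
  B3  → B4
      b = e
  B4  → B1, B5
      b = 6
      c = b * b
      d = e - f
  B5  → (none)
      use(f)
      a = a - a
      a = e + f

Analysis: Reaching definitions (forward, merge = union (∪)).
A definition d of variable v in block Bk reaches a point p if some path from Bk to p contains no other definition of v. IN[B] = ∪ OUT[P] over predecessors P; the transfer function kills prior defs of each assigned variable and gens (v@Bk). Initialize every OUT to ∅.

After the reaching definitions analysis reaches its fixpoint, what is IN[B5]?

Answer: {a@B1, b@B4, c@B4, d@B4, f@B2}

Trace:
Converged values:
  B0: | IN={a@B1, b@B4, c@B4, d@B0, d@B4, f@B2} | OUT={a@B0, b@B4, c@B4, d@B0, f@B2}
  B1: | IN={a@B0, a@B1, b@B4, c@B4, d@B0, d@B4, f@B2} | OUT={a@B1, b@B4, c@B4, d@B0, d@B4, f@B2}
  B2: | IN={a@B1, b@B4, c@B4, d@B0, d@B4, f@B2} | OUT={a@B1, b@B4, c@B4, d@B0, d@B4, f@B2}
  B3: | IN={a@B1, b@B4, c@B4, d@B0, d@B4, f@B2} | OUT={a@B1, b@B3, c@B4, d@B0, d@B4, f@B2}
  B4: | IN={a@B1, b@B3, c@B4, d@B0, d@B4, f@B2} | OUT={a@B1, b@B4, c@B4, d@B4, f@B2}
  B5: | IN={a@B1, b@B4, c@B4, d@B4, f@B2} | OUT={a@B5, b@B4, c@B4, d@B4, f@B2}

Merge at B5: IN[B5] = OUT[B4] = {a@B1, b@B4, c@B4, d@B4, f@B2}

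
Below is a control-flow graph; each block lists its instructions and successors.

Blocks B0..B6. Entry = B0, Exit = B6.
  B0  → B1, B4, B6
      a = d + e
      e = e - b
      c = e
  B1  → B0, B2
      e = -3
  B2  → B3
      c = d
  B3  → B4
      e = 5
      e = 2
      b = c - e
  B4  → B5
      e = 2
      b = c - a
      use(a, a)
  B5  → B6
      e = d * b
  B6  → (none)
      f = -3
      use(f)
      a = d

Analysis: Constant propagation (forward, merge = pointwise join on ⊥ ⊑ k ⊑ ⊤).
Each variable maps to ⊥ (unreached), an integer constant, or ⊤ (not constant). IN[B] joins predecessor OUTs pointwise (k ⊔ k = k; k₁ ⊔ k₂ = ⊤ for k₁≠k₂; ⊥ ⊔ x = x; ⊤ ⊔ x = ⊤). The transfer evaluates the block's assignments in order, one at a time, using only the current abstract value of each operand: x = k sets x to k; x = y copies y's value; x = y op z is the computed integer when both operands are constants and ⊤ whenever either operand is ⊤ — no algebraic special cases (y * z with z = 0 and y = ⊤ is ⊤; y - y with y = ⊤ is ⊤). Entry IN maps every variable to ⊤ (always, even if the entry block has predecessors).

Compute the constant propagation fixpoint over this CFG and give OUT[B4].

Per-block solution:
  B0:   IN=(all ⊤)   OUT=(all ⊤)
  B1:   IN=(all ⊤)   OUT={e:-3; rest ⊤}
  B2:   IN={e:-3; rest ⊤}   OUT={e:-3; rest ⊤}
  B3:   IN={e:-3; rest ⊤}   OUT={e:2; rest ⊤}
  B4:   IN=(all ⊤)   OUT={e:2; rest ⊤}
  B5:   IN={e:2; rest ⊤}   OUT=(all ⊤)
  B6:   IN=(all ⊤)   OUT={f:-3; rest ⊤}

Merge at B4: IN[B4] = OUT[B0] ⊔ OUT[B3] = {a: ⊤, b: ⊤, c: ⊤, d: ⊤, e: ⊤, f: ⊤}
Applying B4's transfer function to that IN value gives OUT[B4] (row B4 above).

Answer: {a: ⊤, b: ⊤, c: ⊤, d: ⊤, e: 2, f: ⊤}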